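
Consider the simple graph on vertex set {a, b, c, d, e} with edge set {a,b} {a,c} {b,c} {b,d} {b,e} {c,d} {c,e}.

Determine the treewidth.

A width-2 tree decomposition is:
Bags: B1 = {b, c, d}  B2 = {a, b, c}  B3 = {b, c, e}
Tree: B1–B2, B1–B3
Each bag holds 3 vertices, so the decomposition has width 2, which upper-bounds the treewidth. For the lower bound, the 3 vertices {b, c, d} are pairwise adjacent, and any tree decomposition puts a clique entirely inside one bag — forcing width ≥ 2. Hence tw(G) = 2 exactly.

2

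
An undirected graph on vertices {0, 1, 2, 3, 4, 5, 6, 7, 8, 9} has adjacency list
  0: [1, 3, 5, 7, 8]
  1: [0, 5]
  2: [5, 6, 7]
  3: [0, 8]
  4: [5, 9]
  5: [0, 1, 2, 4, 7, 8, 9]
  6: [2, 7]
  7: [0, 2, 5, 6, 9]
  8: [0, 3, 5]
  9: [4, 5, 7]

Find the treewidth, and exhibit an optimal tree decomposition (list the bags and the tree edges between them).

Treewidth 2.
One optimal decomposition is:
Bags: B1 = {0, 5, 7}  B2 = {2, 5, 7}  B3 = {0, 5, 8}  B4 = {2, 6, 7}  B5 = {0, 3, 8}  B6 = {5, 7, 9}  B7 = {0, 1, 5}  B8 = {4, 5, 9}
Tree: B1–B2, B1–B3, B2–B4, B3–B5, B2–B6, B3–B7, B6–B8

Every bag has size at most 3, so the width is 3 − 1 = 2 and tw(G) ≤ 2. Conversely, {0, 3, 8} is a clique of size 3, and the vertices of any clique must share a bag in every tree decomposition; so some bag has ≥ 3 vertices and tw(G) ≥ 2. Combining the bounds, tw(G) = 2.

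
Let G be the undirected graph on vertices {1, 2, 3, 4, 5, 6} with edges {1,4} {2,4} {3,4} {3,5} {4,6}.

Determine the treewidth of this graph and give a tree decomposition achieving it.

Treewidth 1.
One such decomposition:
Bags: B1 = {3, 5}  B2 = {3, 4}  B3 = {4, 6}  B4 = {1, 4}  B5 = {2, 4}
Tree: B1–B2, B2–B3, B2–B4, B4–B5

Every bag has size at most 2, so the width is 2 − 1 = 1 and tw(G) ≤ 1. Since G has at least one edge (e.g. 5–3), it is not an edgeless graph, so tw(G) ≥ 1. Therefore the treewidth is 1.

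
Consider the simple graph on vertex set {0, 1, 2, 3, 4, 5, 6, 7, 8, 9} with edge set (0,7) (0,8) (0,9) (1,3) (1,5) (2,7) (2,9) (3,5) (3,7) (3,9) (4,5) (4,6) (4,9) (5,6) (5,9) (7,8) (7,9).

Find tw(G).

A width-2 tree decomposition is:
Bags: B1 = {3, 7, 9}  B2 = {3, 5, 9}  B3 = {1, 3, 5}  B4 = {0, 7, 9}  B5 = {4, 5, 9}  B6 = {0, 7, 8}  B7 = {4, 5, 6}  B8 = {2, 7, 9}
Tree: B1–B2, B2–B3, B1–B4, B2–B5, B4–B6, B5–B7, B4–B8
The largest bag has 3 vertices, giving width 2; this decomposition certifies tw(G) ≤ 2. Conversely, {0, 7, 8} is a clique of size 3, and the vertices of any clique must share a bag in every tree decomposition; so some bag has ≥ 3 vertices and tw(G) ≥ 2. Therefore the treewidth is 2.

2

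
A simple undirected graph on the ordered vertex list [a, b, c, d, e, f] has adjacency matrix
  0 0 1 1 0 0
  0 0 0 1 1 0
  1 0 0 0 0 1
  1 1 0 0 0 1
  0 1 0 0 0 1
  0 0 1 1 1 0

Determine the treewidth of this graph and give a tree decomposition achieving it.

The largest bag has 3 vertices, giving width 2; this decomposition certifies tw(G) ≤ 2. The edges e–b–d–f–e form a cycle, so G is not a tree and its treewidth is at least 2. Therefore the treewidth is 2.

Treewidth 2.
One such decomposition:
Bags: B1 = {b, e, f}  B2 = {b, d, f}  B3 = {c, d, f}  B4 = {a, c, d}
Tree: B1–B2, B2–B3, B3–B4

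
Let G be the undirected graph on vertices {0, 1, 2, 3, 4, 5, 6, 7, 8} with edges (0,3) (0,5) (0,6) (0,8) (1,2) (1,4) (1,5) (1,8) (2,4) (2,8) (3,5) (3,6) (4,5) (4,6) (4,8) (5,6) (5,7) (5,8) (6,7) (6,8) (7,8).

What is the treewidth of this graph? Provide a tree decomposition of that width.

Treewidth 3.
One such decomposition:
Bags: B1 = {4, 5, 6, 8}  B2 = {5, 6, 7, 8}  B3 = {1, 4, 5, 8}  B4 = {0, 5, 6, 8}  B5 = {0, 3, 5, 6}  B6 = {1, 2, 4, 8}
Tree: B1–B2, B1–B3, B1–B4, B4–B5, B3–B6

The largest bag has 4 vertices, giving width 3; this decomposition certifies tw(G) ≤ 3. For the lower bound, the 4 vertices {1, 2, 4, 8} are pairwise adjacent, and any tree decomposition puts a clique entirely inside one bag — forcing width ≥ 3. Combining the bounds, tw(G) = 3.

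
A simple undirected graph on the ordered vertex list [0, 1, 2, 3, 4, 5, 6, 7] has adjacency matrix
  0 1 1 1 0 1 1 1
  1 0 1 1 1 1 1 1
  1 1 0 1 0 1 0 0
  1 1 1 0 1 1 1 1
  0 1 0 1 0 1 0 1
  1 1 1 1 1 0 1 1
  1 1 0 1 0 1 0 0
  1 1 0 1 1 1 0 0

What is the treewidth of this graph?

4

A width-4 tree decomposition is:
Bags: B1 = {0, 1, 3, 5, 7}  B2 = {1, 3, 4, 5, 7}  B3 = {0, 1, 3, 5, 6}  B4 = {0, 1, 2, 3, 5}
Tree: B1–B2, B1–B3, B1–B4
Each bag holds 5 vertices, so the decomposition has width 4, which upper-bounds the treewidth. For the lower bound, the 5 vertices {0, 1, 2, 3, 5} are pairwise adjacent, and any tree decomposition puts a clique entirely inside one bag — forcing width ≥ 4. Combining the bounds, tw(G) = 4.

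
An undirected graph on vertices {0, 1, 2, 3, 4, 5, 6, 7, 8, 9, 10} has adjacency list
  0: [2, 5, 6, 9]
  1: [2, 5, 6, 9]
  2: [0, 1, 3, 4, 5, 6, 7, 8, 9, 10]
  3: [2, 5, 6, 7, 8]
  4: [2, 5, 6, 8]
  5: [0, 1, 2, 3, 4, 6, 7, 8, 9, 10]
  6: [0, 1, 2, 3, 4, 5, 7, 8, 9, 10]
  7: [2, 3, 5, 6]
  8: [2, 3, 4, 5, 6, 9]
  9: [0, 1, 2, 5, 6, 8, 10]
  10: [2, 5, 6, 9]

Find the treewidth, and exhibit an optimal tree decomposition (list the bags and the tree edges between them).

Treewidth 4.
One such decomposition:
Bags: B1 = {2, 5, 6, 8, 9}  B2 = {2, 5, 6, 9, 10}  B3 = {2, 3, 5, 6, 8}  B4 = {2, 4, 5, 6, 8}  B5 = {0, 2, 5, 6, 9}  B6 = {1, 2, 5, 6, 9}  B7 = {2, 3, 5, 6, 7}
Tree: B1–B2, B1–B3, B1–B4, B2–B5, B2–B6, B3–B7

Each bag holds 5 vertices, so the decomposition has width 4, which upper-bounds the treewidth. For the lower bound, the 5 vertices {0, 2, 5, 6, 9} are pairwise adjacent, and any tree decomposition puts a clique entirely inside one bag — forcing width ≥ 4. Combining the bounds, tw(G) = 4.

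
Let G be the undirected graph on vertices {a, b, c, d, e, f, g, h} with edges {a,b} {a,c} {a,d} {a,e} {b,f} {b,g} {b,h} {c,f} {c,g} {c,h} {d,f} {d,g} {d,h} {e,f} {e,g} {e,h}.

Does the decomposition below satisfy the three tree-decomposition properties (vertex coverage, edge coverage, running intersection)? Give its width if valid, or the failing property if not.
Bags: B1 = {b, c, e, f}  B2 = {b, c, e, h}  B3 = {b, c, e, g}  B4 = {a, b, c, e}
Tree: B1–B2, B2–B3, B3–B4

No — vertex d appears in no bag.

A tree decomposition must satisfy three properties: every vertex lies in some bag; for every edge, both endpoints lie together in some bag; and for every vertex, the bags containing it form a connected subtree. Here vertex d appears in no bag, so the decomposition is invalid.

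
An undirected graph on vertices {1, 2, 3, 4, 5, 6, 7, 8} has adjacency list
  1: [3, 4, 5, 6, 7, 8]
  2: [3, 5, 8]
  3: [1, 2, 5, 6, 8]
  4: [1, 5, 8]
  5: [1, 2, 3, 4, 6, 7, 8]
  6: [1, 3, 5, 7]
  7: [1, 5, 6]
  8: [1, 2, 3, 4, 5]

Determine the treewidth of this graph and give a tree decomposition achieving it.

Treewidth 3.
One optimal decomposition is:
Bags: B1 = {1, 3, 5, 8}  B2 = {1, 4, 5, 8}  B3 = {1, 3, 5, 6}  B4 = {2, 3, 5, 8}  B5 = {1, 5, 6, 7}
Tree: B1–B2, B1–B3, B1–B4, B3–B5

Every bag has size at most 4, so the width is 4 − 1 = 3 and tw(G) ≤ 3. For the lower bound, the 4 vertices {1, 3, 5, 8} are pairwise adjacent, and any tree decomposition puts a clique entirely inside one bag — forcing width ≥ 3. Combining the bounds, tw(G) = 3.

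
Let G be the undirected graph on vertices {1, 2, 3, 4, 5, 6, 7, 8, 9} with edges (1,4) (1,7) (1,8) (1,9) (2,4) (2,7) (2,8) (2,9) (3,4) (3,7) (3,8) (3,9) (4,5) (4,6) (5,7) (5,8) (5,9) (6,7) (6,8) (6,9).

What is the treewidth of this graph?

A width-4 tree decomposition is:
Bags: B1 = {4, 5, 7, 8, 9}  B2 = {2, 4, 7, 8, 9}  B3 = {4, 6, 7, 8, 9}  B4 = {1, 4, 7, 8, 9}  B5 = {3, 4, 7, 8, 9}
Tree: B1–B2, B2–B3, B3–B4, B4–B5
The largest bag has 5 vertices, giving width 4; this decomposition certifies tw(G) ≤ 4. For the lower bound: the 5 vertex sets {5,7}, {2,9}, {6,8}, {4}, {1} are disjoint, each induces a connected subgraph, and every pair is joined by at least one edge of G. Contracting each set to a single vertex therefore yields K_{5} as a minor, and since treewidth is minor-monotone, tw(G) ≥ tw(K_{5}) = 4. The upper and lower bounds meet at 4, so that is the treewidth.

4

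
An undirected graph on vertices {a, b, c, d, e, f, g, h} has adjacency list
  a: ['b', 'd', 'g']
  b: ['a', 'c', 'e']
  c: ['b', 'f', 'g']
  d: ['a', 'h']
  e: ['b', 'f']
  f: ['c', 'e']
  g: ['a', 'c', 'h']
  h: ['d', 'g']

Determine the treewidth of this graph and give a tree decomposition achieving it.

Every bag has size at most 3, so the width is 3 − 1 = 2 and tw(G) ≤ 2. For the lower bound, G contains the cycle e–f–c–b–e, so G is not a forest; only forests have treewidth ≤ 1, hence tw(G) ≥ 2. Therefore the treewidth is 2.

Treewidth 2.
Bags: B1 = {b, e, f}  B2 = {b, c, f}  B3 = {a, b, c}  B4 = {a, c, g}  B5 = {a, d, g}  B6 = {d, g, h}
Tree: B1–B2, B2–B3, B3–B4, B4–B5, B5–B6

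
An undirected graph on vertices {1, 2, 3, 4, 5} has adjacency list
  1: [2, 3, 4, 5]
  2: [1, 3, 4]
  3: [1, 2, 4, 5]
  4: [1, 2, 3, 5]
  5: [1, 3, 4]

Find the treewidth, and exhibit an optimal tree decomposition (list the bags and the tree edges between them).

Treewidth 3.
Bags: B1 = {1, 2, 3, 4}  B2 = {1, 3, 4, 5}
Tree: B1–B2

Each bag holds 4 vertices, so the decomposition has width 3, which upper-bounds the treewidth. Conversely, {1, 2, 3, 4} is a clique of size 4, and the vertices of any clique must share a bag in every tree decomposition; so some bag has ≥ 4 vertices and tw(G) ≥ 3. Combining the bounds, tw(G) = 3.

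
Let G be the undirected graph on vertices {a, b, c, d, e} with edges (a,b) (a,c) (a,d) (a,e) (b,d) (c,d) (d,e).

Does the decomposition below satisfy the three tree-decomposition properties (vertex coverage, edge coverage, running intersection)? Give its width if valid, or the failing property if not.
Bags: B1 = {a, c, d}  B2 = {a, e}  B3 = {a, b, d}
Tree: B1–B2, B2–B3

A tree decomposition must satisfy three properties: every vertex lies in some bag; for every edge, both endpoints lie together in some bag; and for every vertex, the bags containing it form a connected subtree. Here edge (d,e) lies in no bag, so the decomposition is invalid.

No — edge (d,e) lies in no bag.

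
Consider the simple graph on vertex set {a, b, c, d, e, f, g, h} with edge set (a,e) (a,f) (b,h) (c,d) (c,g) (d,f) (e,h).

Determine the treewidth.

A width-1 tree decomposition is:
Bags: B1 = {c, g}  B2 = {c, d}  B3 = {d, f}  B4 = {a, f}  B5 = {a, e}  B6 = {e, h}  B7 = {b, h}
Tree: B1–B2, B2–B3, B3–B4, B4–B5, B5–B6, B6–B7
The largest bag has 2 vertices, giving width 1; this decomposition certifies tw(G) ≤ 1. G has an edge, so its treewidth is at least 1. Hence tw(G) = 1 exactly.

1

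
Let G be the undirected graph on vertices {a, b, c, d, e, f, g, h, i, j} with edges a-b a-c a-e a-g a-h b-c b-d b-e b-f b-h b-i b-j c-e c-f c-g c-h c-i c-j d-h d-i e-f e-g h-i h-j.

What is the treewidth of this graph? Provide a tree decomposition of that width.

The largest bag has 4 vertices, giving width 3; this decomposition certifies tw(G) ≤ 3. On the other hand G contains the 4-clique {a, c, e, g}. A clique must lie in a single bag of any decomposition, so no decomposition can have width below 3. Therefore the treewidth is 3.

Treewidth 3.
One optimal decomposition is:
Bags: B1 = {a, b, c, h}  B2 = {a, b, c, e}  B3 = {b, c, h, i}  B4 = {b, c, e, f}  B5 = {b, c, h, j}  B6 = {b, d, h, i}  B7 = {a, c, e, g}
Tree: B1–B2, B1–B3, B2–B4, B3–B5, B3–B6, B2–B7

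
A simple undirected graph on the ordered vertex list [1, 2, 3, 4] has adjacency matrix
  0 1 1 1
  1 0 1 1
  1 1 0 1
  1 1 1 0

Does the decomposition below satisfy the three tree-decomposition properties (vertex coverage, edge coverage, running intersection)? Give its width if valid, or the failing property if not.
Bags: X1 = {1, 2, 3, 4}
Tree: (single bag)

Checking the three conditions: (i) the bags cover all of {1, 2, 3, 4}; (ii) for each edge, some bag contains both endpoints; (iii) the bags containing any fixed vertex form a subtree. All hold, so the decomposition is valid with width 4 − 1 = 3.

Yes; width 3.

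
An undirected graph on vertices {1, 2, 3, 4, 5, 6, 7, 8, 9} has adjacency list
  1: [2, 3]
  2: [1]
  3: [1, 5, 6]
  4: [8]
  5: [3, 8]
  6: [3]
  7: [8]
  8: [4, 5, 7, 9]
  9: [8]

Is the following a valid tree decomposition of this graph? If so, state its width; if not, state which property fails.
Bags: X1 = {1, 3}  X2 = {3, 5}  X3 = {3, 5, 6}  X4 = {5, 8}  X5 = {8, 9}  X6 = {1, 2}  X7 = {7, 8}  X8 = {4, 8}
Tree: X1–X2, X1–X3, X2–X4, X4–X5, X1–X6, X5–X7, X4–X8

A tree decomposition must satisfy three properties: every vertex lies in some bag; for every edge, both endpoints lie together in some bag; and for every vertex, the bags containing it form a connected subtree. Here bags containing vertex 5 are not connected in the tree, so the decomposition is invalid.

No — bags containing vertex 5 are not connected in the tree.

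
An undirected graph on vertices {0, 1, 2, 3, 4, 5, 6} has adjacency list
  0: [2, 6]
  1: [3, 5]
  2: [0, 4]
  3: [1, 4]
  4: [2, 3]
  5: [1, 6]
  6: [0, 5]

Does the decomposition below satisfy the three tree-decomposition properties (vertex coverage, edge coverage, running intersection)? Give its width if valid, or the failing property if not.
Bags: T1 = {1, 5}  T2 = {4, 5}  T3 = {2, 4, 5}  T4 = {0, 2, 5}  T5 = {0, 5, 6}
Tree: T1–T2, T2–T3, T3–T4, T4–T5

A tree decomposition must satisfy three properties: every vertex lies in some bag; for every edge, both endpoints lie together in some bag; and for every vertex, the bags containing it form a connected subtree. Here vertex 3 appears in no bag, so the decomposition is invalid.

No — vertex 3 appears in no bag.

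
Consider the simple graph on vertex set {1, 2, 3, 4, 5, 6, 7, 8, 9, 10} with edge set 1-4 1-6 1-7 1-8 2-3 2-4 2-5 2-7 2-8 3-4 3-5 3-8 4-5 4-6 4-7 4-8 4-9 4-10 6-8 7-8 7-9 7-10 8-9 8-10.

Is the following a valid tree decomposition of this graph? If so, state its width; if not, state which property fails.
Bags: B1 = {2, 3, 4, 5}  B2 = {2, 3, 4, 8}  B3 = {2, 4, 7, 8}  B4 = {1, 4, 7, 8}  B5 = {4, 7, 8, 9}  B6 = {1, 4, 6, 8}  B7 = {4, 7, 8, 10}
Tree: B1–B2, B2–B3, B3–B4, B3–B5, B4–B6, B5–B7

Vertex coverage: the bags together contain {1, 2, 3, 4, 5, 6, 7, 8, 9, 10}, the full vertex set. Edge coverage: each edge of G has both endpoints in at least one bag. Running intersection: for every vertex, the bags containing it form a connected subtree. All three properties hold, so this is a valid tree decomposition of width max|bag| − 1 = 3, and hence tw(G) ≤ 3.

Yes; width 3.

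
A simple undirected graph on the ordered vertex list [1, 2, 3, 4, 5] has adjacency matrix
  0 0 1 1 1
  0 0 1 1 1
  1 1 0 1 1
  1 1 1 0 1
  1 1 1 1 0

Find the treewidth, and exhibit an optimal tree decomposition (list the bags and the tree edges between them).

Treewidth 3.
One optimal decomposition is:
Bags: B1 = {1, 3, 4, 5}  B2 = {2, 3, 4, 5}
Tree: B1–B2

Every bag has size at most 4, so the width is 4 − 1 = 3 and tw(G) ≤ 3. On the other hand G contains the 4-clique {1, 3, 4, 5}. A clique must lie in a single bag of any decomposition, so no decomposition can have width below 3. Hence tw(G) = 3 exactly.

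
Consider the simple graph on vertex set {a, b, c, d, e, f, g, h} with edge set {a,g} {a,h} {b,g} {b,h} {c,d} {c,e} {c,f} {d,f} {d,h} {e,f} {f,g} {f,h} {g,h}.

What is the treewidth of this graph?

2

A width-2 tree decomposition is:
Bags: B1 = {a, g, h}  B2 = {f, g, h}  B3 = {d, f, h}  B4 = {c, d, f}  B5 = {b, g, h}  B6 = {c, e, f}
Tree: B1–B2, B2–B3, B3–B4, B1–B5, B4–B6
Each bag holds 3 vertices, so the decomposition has width 2, which upper-bounds the treewidth. For the lower bound, the 3 vertices {a, g, h} are pairwise adjacent, and any tree decomposition puts a clique entirely inside one bag — forcing width ≥ 2. Hence tw(G) = 2 exactly.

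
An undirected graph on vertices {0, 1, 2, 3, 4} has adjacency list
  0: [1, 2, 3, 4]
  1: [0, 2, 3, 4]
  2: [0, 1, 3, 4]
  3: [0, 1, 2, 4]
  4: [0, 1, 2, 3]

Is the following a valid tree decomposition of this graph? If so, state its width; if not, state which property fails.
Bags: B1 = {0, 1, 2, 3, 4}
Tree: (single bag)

Checking the three conditions: (i) the bags cover all of {0, 1, 2, 3, 4}; (ii) for each edge, some bag contains both endpoints; (iii) the bags containing any fixed vertex form a subtree. All hold, so the decomposition is valid with width 5 − 1 = 4.

Yes; width 4.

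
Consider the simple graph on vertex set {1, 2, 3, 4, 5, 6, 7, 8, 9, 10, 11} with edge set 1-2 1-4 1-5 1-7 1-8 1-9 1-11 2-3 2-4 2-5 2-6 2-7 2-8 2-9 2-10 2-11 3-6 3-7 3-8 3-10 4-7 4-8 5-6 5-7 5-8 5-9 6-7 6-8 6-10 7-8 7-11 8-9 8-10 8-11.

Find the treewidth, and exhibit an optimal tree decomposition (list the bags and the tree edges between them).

Treewidth 4.
Bags: B1 = {1, 2, 5, 7, 8}  B2 = {2, 5, 6, 7, 8}  B3 = {1, 2, 7, 8, 11}  B4 = {1, 2, 4, 7, 8}  B5 = {2, 3, 6, 7, 8}  B6 = {1, 2, 5, 8, 9}  B7 = {2, 3, 6, 8, 10}
Tree: B1–B2, B1–B3, B3–B4, B2–B5, B1–B6, B5–B7

Every bag has size at most 5, so the width is 5 − 1 = 4 and tw(G) ≤ 4. Conversely, {1, 2, 5, 8, 9} is a clique of size 5, and the vertices of any clique must share a bag in every tree decomposition; so some bag has ≥ 5 vertices and tw(G) ≥ 4. Combining the bounds, tw(G) = 4.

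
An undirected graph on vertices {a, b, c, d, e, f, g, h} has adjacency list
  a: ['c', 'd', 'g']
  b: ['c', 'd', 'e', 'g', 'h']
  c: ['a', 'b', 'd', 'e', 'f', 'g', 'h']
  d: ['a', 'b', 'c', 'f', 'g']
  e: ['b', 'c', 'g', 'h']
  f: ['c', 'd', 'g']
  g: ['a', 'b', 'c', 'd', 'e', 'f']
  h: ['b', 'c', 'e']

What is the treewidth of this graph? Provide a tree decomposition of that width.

Each bag holds 4 vertices, so the decomposition has width 3, which upper-bounds the treewidth. On the other hand G contains the 4-clique {c, d, f, g}. A clique must lie in a single bag of any decomposition, so no decomposition can have width below 3. Therefore the treewidth is 3.

Treewidth 3.
One optimal decomposition is:
Bags: B1 = {a, c, d, g}  B2 = {c, d, f, g}  B3 = {b, c, d, g}  B4 = {b, c, e, g}  B5 = {b, c, e, h}
Tree: B1–B2, B1–B3, B3–B4, B4–B5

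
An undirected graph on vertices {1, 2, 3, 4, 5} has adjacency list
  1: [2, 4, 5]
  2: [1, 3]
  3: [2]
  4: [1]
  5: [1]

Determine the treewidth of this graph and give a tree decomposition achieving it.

Treewidth 1.
One optimal decomposition is:
Bags: B1 = {1, 5}  B2 = {1, 2}  B3 = {2, 3}  B4 = {1, 4}
Tree: B1–B2, B2–B3, B2–B4

Each bag holds 2 vertices, so the decomposition has width 1, which upper-bounds the treewidth. G has an edge, so its treewidth is at least 1. Combining the bounds, tw(G) = 1.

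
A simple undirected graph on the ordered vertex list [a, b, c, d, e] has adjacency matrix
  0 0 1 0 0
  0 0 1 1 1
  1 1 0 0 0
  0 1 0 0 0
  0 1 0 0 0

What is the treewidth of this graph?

A width-1 tree decomposition is:
Bags: B1 = {b, c}  B2 = {b, e}  B3 = {a, c}  B4 = {b, d}
Tree: B1–B2, B1–B3, B1–B4
Every bag has size at most 2, so the width is 2 − 1 = 1 and tw(G) ≤ 1. Since G has at least one edge (e.g. b–c), it is not an edgeless graph, so tw(G) ≥ 1. The upper and lower bounds meet at 1, so that is the treewidth.

1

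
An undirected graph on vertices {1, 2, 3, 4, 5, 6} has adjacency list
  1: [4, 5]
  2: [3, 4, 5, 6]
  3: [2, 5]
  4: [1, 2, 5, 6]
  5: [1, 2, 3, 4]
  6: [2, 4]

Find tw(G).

2

A width-2 tree decomposition is:
Bags: B1 = {2, 4, 6}  B2 = {2, 4, 5}  B3 = {1, 4, 5}  B4 = {2, 3, 5}
Tree: B1–B2, B2–B3, B2–B4
Each bag holds 3 vertices, so the decomposition has width 2, which upper-bounds the treewidth. For the lower bound, the 3 vertices {1, 4, 5} are pairwise adjacent, and any tree decomposition puts a clique entirely inside one bag — forcing width ≥ 2. Combining the bounds, tw(G) = 2.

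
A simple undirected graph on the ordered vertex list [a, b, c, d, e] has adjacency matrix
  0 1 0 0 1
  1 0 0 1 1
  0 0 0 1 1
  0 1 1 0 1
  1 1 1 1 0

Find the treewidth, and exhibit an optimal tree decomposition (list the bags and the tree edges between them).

Treewidth 2.
Bags: B1 = {b, d, e}  B2 = {a, b, e}  B3 = {c, d, e}
Tree: B1–B2, B1–B3

The largest bag has 3 vertices, giving width 2; this decomposition certifies tw(G) ≤ 2. For the lower bound, the 3 vertices {c, d, e} are pairwise adjacent, and any tree decomposition puts a clique entirely inside one bag — forcing width ≥ 2. Therefore the treewidth is 2.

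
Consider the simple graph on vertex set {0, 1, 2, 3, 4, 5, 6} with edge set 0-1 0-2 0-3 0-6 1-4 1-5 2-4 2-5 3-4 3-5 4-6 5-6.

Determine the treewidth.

3

A width-3 tree decomposition is:
Bags: B1 = {0, 4, 5, 6}  B2 = {0, 2, 4, 5}  B3 = {0, 1, 4, 5}  B4 = {0, 3, 4, 5}
Tree: B1–B2, B2–B3, B3–B4
Each bag holds 4 vertices, so the decomposition has width 3, which upper-bounds the treewidth. For the lower bound: the 4 vertex sets {0,6}, {2,5}, {4}, {1} are disjoint, each induces a connected subgraph, and every pair is joined by at least one edge of G. Contracting each set to a single vertex therefore yields K_{4} as a minor, and since treewidth is minor-monotone, tw(G) ≥ tw(K_{4}) = 3. Hence tw(G) = 3 exactly.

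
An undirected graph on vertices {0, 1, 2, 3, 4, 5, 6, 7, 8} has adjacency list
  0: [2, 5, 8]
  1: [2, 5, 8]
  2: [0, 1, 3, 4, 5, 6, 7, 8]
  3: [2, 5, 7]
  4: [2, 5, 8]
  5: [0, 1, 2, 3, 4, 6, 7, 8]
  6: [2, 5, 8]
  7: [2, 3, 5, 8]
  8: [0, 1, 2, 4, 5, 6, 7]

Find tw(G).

A width-3 tree decomposition is:
Bags: B1 = {2, 5, 7, 8}  B2 = {2, 5, 6, 8}  B3 = {0, 2, 5, 8}  B4 = {2, 4, 5, 8}  B5 = {2, 3, 5, 7}  B6 = {1, 2, 5, 8}
Tree: B1–B2, B2–B3, B2–B4, B1–B5, B3–B6
The largest bag has 4 vertices, giving width 3; this decomposition certifies tw(G) ≤ 3. For the lower bound, the 4 vertices {0, 2, 5, 8} are pairwise adjacent, and any tree decomposition puts a clique entirely inside one bag — forcing width ≥ 3. The upper and lower bounds meet at 3, so that is the treewidth.

3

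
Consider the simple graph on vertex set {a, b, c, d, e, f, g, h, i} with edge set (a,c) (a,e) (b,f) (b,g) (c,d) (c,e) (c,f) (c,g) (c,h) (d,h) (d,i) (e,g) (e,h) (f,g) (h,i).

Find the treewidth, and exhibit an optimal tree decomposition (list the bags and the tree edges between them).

Treewidth 2.
Bags: B1 = {c, e, g}  B2 = {c, e, h}  B3 = {c, f, g}  B4 = {c, d, h}  B5 = {d, h, i}  B6 = {b, f, g}  B7 = {a, c, e}
Tree: B1–B2, B1–B3, B2–B4, B4–B5, B3–B6, B2–B7

The largest bag has 3 vertices, giving width 2; this decomposition certifies tw(G) ≤ 2. Conversely, {c, d, h} is a clique of size 3, and the vertices of any clique must share a bag in every tree decomposition; so some bag has ≥ 3 vertices and tw(G) ≥ 2. Combining the bounds, tw(G) = 2.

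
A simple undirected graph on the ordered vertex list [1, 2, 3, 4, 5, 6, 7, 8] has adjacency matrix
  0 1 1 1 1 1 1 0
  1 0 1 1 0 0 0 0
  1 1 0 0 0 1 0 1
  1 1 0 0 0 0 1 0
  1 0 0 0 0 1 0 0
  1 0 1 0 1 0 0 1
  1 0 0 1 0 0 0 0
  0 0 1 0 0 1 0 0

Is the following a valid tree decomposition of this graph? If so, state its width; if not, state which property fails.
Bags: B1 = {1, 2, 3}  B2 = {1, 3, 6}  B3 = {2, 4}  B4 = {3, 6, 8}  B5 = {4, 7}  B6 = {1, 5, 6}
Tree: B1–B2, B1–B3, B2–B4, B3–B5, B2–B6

A tree decomposition must satisfy three properties: every vertex lies in some bag; for every edge, both endpoints lie together in some bag; and for every vertex, the bags containing it form a connected subtree. Here edge (1,4) lies in no bag, so the decomposition is invalid.

No — edge (1,4) lies in no bag.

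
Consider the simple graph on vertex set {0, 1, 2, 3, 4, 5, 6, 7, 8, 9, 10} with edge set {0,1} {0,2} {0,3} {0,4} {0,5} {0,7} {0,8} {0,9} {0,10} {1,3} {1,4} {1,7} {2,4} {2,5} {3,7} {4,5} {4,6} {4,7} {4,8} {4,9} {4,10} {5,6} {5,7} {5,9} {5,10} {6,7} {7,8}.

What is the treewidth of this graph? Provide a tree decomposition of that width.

Every bag has size at most 4, so the width is 4 − 1 = 3 and tw(G) ≤ 3. Conversely, {0, 1, 3, 7} is a clique of size 4, and the vertices of any clique must share a bag in every tree decomposition; so some bag has ≥ 4 vertices and tw(G) ≥ 3. Combining the bounds, tw(G) = 3.

Treewidth 3.
Bags: B1 = {0, 4, 5, 7}  B2 = {0, 4, 5, 10}  B3 = {0, 4, 7, 8}  B4 = {0, 2, 4, 5}  B5 = {0, 4, 5, 9}  B6 = {0, 1, 4, 7}  B7 = {0, 1, 3, 7}  B8 = {4, 5, 6, 7}
Tree: B1–B2, B1–B3, B2–B4, B4–B5, B1–B6, B6–B7, B1–B8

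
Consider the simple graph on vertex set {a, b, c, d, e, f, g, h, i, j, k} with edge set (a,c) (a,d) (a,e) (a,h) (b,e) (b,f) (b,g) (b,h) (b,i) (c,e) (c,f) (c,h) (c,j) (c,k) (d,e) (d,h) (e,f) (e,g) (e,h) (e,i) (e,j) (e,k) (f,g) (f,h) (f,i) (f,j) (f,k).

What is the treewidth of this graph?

3

A width-3 tree decomposition is:
Bags: B1 = {c, e, f, h}  B2 = {a, c, e, h}  B3 = {c, e, f, j}  B4 = {a, d, e, h}  B5 = {b, e, f, h}  B6 = {c, e, f, k}  B7 = {b, e, f, i}  B8 = {b, e, f, g}
Tree: B1–B2, B1–B3, B2–B4, B1–B5, B3–B6, B5–B7, B5–B8
The largest bag has 4 vertices, giving width 3; this decomposition certifies tw(G) ≤ 3. On the other hand G contains the 4-clique {a, d, e, h}. A clique must lie in a single bag of any decomposition, so no decomposition can have width below 3. The upper and lower bounds meet at 3, so that is the treewidth.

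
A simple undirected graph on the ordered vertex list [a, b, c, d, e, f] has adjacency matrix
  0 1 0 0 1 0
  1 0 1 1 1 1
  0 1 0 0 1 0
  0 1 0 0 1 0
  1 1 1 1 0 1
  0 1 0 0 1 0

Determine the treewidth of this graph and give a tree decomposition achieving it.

Treewidth 2.
Bags: B1 = {a, b, e}  B2 = {b, d, e}  B3 = {b, e, f}  B4 = {b, c, e}
Tree: B1–B2, B2–B3, B2–B4

Each bag holds 3 vertices, so the decomposition has width 2, which upper-bounds the treewidth. For the lower bound, the 3 vertices {b, d, e} are pairwise adjacent, and any tree decomposition puts a clique entirely inside one bag — forcing width ≥ 2. Therefore the treewidth is 2.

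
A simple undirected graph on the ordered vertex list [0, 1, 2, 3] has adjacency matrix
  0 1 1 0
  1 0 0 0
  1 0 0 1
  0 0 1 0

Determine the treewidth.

A width-1 tree decomposition is:
Bags: B1 = {0, 2}  B2 = {2, 3}  B3 = {0, 1}
Tree: B1–B2, B1–B3
Each bag holds 2 vertices, so the decomposition has width 1, which upper-bounds the treewidth. G has an edge, so its treewidth is at least 1. Hence tw(G) = 1 exactly.

1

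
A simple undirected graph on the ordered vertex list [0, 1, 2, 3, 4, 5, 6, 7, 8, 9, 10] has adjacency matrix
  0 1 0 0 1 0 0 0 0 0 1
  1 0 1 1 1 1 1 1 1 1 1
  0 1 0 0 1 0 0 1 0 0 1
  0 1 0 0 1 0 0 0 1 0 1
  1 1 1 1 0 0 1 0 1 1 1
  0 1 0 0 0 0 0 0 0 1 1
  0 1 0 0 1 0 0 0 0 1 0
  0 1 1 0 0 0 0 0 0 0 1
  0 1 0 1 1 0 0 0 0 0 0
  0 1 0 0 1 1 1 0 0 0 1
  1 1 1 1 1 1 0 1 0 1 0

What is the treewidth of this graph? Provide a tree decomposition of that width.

Every bag has size at most 4, so the width is 4 − 1 = 3 and tw(G) ≤ 3. Conversely, {1, 3, 4, 8} is a clique of size 4, and the vertices of any clique must share a bag in every tree decomposition; so some bag has ≥ 4 vertices and tw(G) ≥ 3. Combining the bounds, tw(G) = 3.

Treewidth 3.
One such decomposition:
Bags: B1 = {1, 3, 4, 10}  B2 = {1, 2, 4, 10}  B3 = {1, 4, 9, 10}  B4 = {1, 5, 9, 10}  B5 = {1, 3, 4, 8}  B6 = {1, 2, 7, 10}  B7 = {1, 4, 6, 9}  B8 = {0, 1, 4, 10}
Tree: B1–B2, B2–B3, B3–B4, B1–B5, B2–B6, B3–B7, B2–B8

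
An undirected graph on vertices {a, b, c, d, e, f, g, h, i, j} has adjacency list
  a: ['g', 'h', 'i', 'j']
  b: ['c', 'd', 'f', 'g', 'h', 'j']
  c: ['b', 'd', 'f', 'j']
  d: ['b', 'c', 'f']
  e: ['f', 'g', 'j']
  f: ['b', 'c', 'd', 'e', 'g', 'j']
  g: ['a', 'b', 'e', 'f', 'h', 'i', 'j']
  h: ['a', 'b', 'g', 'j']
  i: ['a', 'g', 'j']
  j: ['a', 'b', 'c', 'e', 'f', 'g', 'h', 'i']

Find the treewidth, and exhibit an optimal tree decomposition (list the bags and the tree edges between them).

Treewidth 3.
One such decomposition:
Bags: B1 = {a, g, h, j}  B2 = {b, g, h, j}  B3 = {b, f, g, j}  B4 = {a, g, i, j}  B5 = {e, f, g, j}  B6 = {b, c, f, j}  B7 = {b, c, d, f}
Tree: B1–B2, B2–B3, B1–B4, B3–B5, B3–B6, B6–B7

Every bag has size at most 4, so the width is 4 − 1 = 3 and tw(G) ≤ 3. On the other hand G contains the 4-clique {b, c, d, f}. A clique must lie in a single bag of any decomposition, so no decomposition can have width below 3. Therefore the treewidth is 3.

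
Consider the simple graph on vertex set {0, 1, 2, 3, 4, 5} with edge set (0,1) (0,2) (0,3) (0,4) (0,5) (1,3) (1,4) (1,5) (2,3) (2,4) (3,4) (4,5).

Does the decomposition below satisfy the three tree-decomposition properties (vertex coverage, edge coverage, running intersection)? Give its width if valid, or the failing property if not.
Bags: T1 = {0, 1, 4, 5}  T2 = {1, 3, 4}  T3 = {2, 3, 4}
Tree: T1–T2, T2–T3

No — edge (0,3) lies in no bag.

A tree decomposition must satisfy three properties: every vertex lies in some bag; for every edge, both endpoints lie together in some bag; and for every vertex, the bags containing it form a connected subtree. Here edge (0,3) lies in no bag, so the decomposition is invalid.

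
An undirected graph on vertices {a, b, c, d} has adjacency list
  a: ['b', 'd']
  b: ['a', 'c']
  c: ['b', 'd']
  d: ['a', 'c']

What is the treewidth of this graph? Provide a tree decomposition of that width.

Every bag has size at most 3, so the width is 3 − 1 = 2 and tw(G) ≤ 2. For the lower bound, G contains the cycle a–d–c–b–a, so G is not a forest; only forests have treewidth ≤ 1, hence tw(G) ≥ 2. The upper and lower bounds meet at 2, so that is the treewidth.

Treewidth 2.
Bags: B1 = {a, c, d}  B2 = {a, b, c}
Tree: B1–B2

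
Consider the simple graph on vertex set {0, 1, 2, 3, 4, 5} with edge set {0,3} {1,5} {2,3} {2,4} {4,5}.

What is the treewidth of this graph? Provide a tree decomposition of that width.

Every bag has size at most 2, so the width is 2 − 1 = 1 and tw(G) ≤ 1. G has an edge, so its treewidth is at least 1. Hence tw(G) = 1 exactly.

Treewidth 1.
Bags: B1 = {0, 3}  B2 = {2, 3}  B3 = {2, 4}  B4 = {4, 5}  B5 = {1, 5}
Tree: B1–B2, B2–B3, B3–B4, B4–B5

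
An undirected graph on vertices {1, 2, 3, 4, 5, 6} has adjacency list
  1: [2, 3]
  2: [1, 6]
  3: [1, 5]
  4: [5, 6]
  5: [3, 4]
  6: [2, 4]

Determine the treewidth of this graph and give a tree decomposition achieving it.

Treewidth 2.
One such decomposition:
Bags: B1 = {4, 5, 6}  B2 = {3, 5, 6}  B3 = {1, 3, 6}  B4 = {1, 2, 6}
Tree: B1–B2, B2–B3, B3–B4

Each bag holds 3 vertices, so the decomposition has width 2, which upper-bounds the treewidth. The edges 6–4–5–3–1–2–6 form a cycle, so G is not a tree and its treewidth is at least 2. Hence tw(G) = 2 exactly.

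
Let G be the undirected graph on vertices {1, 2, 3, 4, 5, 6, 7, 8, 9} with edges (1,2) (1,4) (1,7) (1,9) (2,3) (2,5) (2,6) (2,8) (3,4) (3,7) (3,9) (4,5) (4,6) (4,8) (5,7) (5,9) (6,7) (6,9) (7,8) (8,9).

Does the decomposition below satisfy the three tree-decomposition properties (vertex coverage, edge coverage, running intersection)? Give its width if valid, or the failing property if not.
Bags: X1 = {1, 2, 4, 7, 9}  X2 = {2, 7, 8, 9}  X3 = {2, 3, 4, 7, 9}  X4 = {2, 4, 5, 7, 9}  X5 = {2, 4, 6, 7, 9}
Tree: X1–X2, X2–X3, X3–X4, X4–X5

No — edge (4,8) lies in no bag.

A tree decomposition must satisfy three properties: every vertex lies in some bag; for every edge, both endpoints lie together in some bag; and for every vertex, the bags containing it form a connected subtree. Here edge (4,8) lies in no bag, so the decomposition is invalid.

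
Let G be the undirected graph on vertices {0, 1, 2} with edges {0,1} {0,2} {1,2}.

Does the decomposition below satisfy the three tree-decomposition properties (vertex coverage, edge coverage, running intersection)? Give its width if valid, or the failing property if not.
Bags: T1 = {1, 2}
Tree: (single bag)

No — vertex 0 appears in no bag.

A tree decomposition must satisfy three properties: every vertex lies in some bag; for every edge, both endpoints lie together in some bag; and for every vertex, the bags containing it form a connected subtree. Here vertex 0 appears in no bag, so the decomposition is invalid.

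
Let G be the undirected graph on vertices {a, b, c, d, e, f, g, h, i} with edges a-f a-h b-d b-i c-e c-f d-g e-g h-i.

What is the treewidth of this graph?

A width-2 tree decomposition is:
Bags: B1 = {c, e, f}  B2 = {e, f, g}  B3 = {d, f, g}  B4 = {b, d, f}  B5 = {b, f, i}  B6 = {f, h, i}  B7 = {a, f, h}
Tree: B1–B2, B2–B3, B3–B4, B4–B5, B5–B6, B6–B7
Every bag has size at most 3, so the width is 3 − 1 = 2 and tw(G) ≤ 2. Since f–c–e–g–d–b–i–h–a–f is a cycle in G, G is not acyclic. Forests are exactly the graphs of treewidth ≤ 1, so tw(G) ≥ 2. Combining the bounds, tw(G) = 2.

2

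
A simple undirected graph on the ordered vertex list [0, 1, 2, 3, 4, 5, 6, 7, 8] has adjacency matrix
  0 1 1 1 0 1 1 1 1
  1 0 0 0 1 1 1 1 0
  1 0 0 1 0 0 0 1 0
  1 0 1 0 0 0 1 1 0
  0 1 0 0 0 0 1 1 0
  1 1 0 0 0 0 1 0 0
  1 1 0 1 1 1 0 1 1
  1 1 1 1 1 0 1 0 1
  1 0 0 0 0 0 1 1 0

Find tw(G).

A width-3 tree decomposition is:
Bags: B1 = {0, 3, 6, 7}  B2 = {0, 1, 6, 7}  B3 = {0, 2, 3, 7}  B4 = {0, 1, 5, 6}  B5 = {0, 6, 7, 8}  B6 = {1, 4, 6, 7}
Tree: B1–B2, B1–B3, B2–B4, B2–B5, B2–B6
Every bag has size at most 4, so the width is 4 − 1 = 3 and tw(G) ≤ 3. Conversely, {0, 2, 3, 7} is a clique of size 4, and the vertices of any clique must share a bag in every tree decomposition; so some bag has ≥ 4 vertices and tw(G) ≥ 3. The upper and lower bounds meet at 3, so that is the treewidth.

3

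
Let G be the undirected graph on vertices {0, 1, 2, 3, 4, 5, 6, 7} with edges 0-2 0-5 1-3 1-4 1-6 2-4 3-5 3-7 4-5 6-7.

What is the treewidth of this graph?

2

A width-2 tree decomposition is:
Bags: B1 = {0, 2, 4}  B2 = {0, 4, 5}  B3 = {1, 4, 5}  B4 = {1, 3, 5}  B5 = {1, 3, 6}  B6 = {3, 6, 7}
Tree: B1–B2, B2–B3, B3–B4, B4–B5, B5–B6
Each bag holds 3 vertices, so the decomposition has width 2, which upper-bounds the treewidth. For the lower bound, G contains the cycle 2–0–5–4–2, so G is not a forest; only forests have treewidth ≤ 1, hence tw(G) ≥ 2. Hence tw(G) = 2 exactly.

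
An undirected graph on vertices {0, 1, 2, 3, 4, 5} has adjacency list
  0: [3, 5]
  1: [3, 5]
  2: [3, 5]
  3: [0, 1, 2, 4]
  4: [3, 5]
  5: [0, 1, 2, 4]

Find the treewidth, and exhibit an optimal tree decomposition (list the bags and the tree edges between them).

Treewidth 2.
One such decomposition:
Bags: B1 = {2, 3, 5}  B2 = {0, 3, 5}  B3 = {3, 4, 5}  B4 = {1, 3, 5}
Tree: B1–B2, B2–B3, B3–B4

Each bag holds 3 vertices, so the decomposition has width 2, which upper-bounds the treewidth. Since 2–5–0–3–2 is a cycle in G, G is not acyclic. Forests are exactly the graphs of treewidth ≤ 1, so tw(G) ≥ 2. Therefore the treewidth is 2.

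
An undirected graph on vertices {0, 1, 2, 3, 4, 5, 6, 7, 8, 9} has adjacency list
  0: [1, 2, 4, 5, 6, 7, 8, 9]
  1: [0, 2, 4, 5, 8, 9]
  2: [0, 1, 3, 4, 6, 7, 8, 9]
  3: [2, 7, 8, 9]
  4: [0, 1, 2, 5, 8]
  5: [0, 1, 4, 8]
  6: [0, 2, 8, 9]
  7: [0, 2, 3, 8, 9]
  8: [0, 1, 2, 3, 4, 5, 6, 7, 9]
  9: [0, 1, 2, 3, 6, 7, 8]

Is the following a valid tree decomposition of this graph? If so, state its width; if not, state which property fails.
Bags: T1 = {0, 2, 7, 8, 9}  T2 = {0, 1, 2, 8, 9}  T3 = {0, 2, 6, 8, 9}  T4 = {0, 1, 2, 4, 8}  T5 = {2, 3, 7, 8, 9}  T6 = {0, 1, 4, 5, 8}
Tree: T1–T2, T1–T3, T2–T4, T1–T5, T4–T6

Vertex coverage: the bags together contain {0, 1, 2, 3, 4, 5, 6, 7, 8, 9}, the full vertex set. Edge coverage: each edge of G has both endpoints in at least one bag. Running intersection: for every vertex, the bags containing it form a connected subtree. All three properties hold, so this is a valid tree decomposition of width max|bag| − 1 = 4, and hence tw(G) ≤ 4.

Yes; width 4.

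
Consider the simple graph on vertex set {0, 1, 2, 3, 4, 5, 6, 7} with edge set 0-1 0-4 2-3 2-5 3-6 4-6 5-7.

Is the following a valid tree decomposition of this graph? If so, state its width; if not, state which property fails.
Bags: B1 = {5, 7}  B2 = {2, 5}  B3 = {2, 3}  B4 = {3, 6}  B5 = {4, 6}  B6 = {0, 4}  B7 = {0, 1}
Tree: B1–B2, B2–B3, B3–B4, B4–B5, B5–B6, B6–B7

Vertex coverage: the bags together contain {0, 1, 2, 3, 4, 5, 6, 7}, the full vertex set. Edge coverage: each edge of G has both endpoints in at least one bag. Running intersection: for every vertex, the bags containing it form a connected subtree. All three properties hold, so this is a valid tree decomposition of width max|bag| − 1 = 1, and hence tw(G) ≤ 1.

Yes; width 1.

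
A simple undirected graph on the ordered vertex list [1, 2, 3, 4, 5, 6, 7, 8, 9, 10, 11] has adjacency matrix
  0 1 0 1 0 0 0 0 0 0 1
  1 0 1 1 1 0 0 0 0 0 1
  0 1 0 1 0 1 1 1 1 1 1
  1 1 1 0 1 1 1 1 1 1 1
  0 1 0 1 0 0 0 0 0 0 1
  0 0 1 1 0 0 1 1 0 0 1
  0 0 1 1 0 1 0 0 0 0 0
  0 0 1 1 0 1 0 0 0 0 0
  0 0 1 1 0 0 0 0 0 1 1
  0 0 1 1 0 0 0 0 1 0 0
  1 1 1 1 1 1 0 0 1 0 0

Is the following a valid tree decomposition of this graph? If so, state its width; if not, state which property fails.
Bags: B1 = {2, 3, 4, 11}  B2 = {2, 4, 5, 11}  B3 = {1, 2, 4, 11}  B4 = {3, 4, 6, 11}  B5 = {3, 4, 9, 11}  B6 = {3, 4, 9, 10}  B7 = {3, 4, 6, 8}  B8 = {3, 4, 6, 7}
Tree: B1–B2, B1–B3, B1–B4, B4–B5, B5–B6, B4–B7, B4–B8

Checking the three conditions: (i) the bags cover all of {1, 2, 3, 4, 5, 6, 7, 8, 9, 10, 11}; (ii) for each edge, some bag contains both endpoints; (iii) the bags containing any fixed vertex form a subtree. All hold, so the decomposition is valid with width 4 − 1 = 3.

Yes; width 3.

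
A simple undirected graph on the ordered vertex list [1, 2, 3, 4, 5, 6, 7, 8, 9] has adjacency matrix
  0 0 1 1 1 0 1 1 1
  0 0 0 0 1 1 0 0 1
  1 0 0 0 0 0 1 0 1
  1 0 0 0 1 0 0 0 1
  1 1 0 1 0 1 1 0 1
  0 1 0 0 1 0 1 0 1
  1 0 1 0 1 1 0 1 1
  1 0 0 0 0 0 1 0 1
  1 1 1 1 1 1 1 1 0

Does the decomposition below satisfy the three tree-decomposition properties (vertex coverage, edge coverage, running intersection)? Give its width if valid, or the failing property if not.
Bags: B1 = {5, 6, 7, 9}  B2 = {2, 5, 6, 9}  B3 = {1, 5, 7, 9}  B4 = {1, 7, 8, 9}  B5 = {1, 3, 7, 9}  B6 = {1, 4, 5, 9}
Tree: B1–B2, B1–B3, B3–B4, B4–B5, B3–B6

Every vertex of G appears in some bag (union = {1, 2, 3, 4, 5, 6, 7, 8, 9}); every edge is covered by a bag; and for each vertex v the set of bags containing v is connected in the bag tree. The decomposition is therefore valid. The largest bag has 4 vertices, so the width is 3.

Yes; width 3.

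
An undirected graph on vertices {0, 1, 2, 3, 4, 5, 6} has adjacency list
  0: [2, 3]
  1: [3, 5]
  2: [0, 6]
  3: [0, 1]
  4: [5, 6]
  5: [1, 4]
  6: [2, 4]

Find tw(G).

2

A width-2 tree decomposition is:
Bags: B1 = {2, 4, 6}  B2 = {0, 2, 4}  B3 = {0, 3, 4}  B4 = {1, 3, 4}  B5 = {1, 4, 5}
Tree: B1–B2, B2–B3, B3–B4, B4–B5
The largest bag has 3 vertices, giving width 2; this decomposition certifies tw(G) ≤ 2. The edges 4–6–2–0–3–1–5–4 form a cycle, so G is not a tree and its treewidth is at least 2. Hence tw(G) = 2 exactly.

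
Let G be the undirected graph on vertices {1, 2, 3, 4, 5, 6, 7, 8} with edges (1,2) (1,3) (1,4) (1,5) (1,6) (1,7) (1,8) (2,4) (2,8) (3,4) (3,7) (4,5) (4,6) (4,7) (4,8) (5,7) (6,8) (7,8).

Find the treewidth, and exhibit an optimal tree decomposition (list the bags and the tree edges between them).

The largest bag has 4 vertices, giving width 3; this decomposition certifies tw(G) ≤ 3. Conversely, {1, 2, 4, 8} is a clique of size 4, and the vertices of any clique must share a bag in every tree decomposition; so some bag has ≥ 4 vertices and tw(G) ≥ 3. Therefore the treewidth is 3.

Treewidth 3.
One such decomposition:
Bags: B1 = {1, 4, 5, 7}  B2 = {1, 4, 7, 8}  B3 = {1, 2, 4, 8}  B4 = {1, 3, 4, 7}  B5 = {1, 4, 6, 8}
Tree: B1–B2, B2–B3, B2–B4, B3–B5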